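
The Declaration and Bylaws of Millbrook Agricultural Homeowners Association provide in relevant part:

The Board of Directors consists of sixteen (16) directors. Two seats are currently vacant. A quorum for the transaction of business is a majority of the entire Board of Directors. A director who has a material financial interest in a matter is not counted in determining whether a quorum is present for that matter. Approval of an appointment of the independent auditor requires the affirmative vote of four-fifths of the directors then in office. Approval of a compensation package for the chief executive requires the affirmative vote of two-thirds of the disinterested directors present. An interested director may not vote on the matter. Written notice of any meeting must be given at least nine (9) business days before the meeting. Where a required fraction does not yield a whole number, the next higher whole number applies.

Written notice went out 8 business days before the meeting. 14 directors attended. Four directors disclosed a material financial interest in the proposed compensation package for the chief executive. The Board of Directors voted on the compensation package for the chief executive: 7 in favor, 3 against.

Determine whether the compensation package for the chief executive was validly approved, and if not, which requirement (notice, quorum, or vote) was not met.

Invalid — notice requirement not satisfied.

Notice: 8 business days given; 9 required (8 < 9). Not satisfied.
Quorum: 14 present, but the 4 interested directors do not count, leaving 10. Quorum is 9. Satisfied.
Vote: the compensation package for the chief executive requires two-thirds of the disinterested directors present (14 − 4 = 10). 2/3 of 10 = 6.67, rounded up to 7, so 7 affirmative votes are needed; 7 voted in favor. Satisfied.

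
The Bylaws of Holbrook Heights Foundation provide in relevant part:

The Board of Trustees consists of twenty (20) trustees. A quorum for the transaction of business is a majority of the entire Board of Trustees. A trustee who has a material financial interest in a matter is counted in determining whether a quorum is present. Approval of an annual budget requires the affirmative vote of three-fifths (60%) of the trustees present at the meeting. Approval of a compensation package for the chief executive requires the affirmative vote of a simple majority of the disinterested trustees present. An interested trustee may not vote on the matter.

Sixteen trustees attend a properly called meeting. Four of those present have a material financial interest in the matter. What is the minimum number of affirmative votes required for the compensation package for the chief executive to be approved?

The compensation package for the chief executive requires a majority of the disinterested trustees present (16 − 4 = 12).
A majority of 12 is 7.

7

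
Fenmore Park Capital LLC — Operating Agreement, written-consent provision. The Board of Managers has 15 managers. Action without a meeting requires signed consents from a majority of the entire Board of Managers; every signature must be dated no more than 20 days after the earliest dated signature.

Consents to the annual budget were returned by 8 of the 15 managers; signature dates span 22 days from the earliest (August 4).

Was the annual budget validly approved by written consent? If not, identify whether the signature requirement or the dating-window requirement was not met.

Signatures required: a majority of 15 — a majority of 15 is 8, so 8 needed; 8 signed. Sufficient.
Dating window: the latest signature is 22 days after the earliest; the limit is 20 days. Outside the window.

Not effective — dating-window requirement not satisfied.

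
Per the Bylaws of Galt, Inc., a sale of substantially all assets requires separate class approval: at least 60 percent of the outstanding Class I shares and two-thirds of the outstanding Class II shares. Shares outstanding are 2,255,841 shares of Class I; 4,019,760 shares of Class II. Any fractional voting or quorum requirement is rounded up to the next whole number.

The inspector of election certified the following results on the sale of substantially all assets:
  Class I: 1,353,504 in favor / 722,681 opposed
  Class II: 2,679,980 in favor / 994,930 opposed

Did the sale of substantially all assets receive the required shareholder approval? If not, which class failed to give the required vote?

Not approved — the Class I shares did not give the required vote.

Class I: 3/5 of 2255841 = 1353504.60, rounded up to 1353505; 1,353,505 required, 1,353,504 in favor — not approved.
Class II: 2/3 of 4019760 = 2679840; 2,679,840 required, 2,679,980 in favor — approved.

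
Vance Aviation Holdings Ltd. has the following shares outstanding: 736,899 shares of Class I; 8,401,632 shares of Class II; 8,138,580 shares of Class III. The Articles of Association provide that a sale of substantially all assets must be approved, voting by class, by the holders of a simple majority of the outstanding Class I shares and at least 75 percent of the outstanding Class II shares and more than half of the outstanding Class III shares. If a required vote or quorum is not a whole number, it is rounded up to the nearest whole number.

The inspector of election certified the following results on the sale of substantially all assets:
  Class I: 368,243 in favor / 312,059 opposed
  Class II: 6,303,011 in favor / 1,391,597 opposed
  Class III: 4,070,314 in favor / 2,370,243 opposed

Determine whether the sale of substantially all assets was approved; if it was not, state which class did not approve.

Class I: a majority of 736899 is 368450; 368,450 required, 368,243 in favor — not approved.
Class II: 3/4 of 8401632 = 6301224; 6,301,224 required, 6,303,011 in favor — approved.
Class III: a majority of 8138580 is 4069291; 4,069,291 required, 4,070,314 in favor — approved.

Not approved — the Class I shares did not give the required vote.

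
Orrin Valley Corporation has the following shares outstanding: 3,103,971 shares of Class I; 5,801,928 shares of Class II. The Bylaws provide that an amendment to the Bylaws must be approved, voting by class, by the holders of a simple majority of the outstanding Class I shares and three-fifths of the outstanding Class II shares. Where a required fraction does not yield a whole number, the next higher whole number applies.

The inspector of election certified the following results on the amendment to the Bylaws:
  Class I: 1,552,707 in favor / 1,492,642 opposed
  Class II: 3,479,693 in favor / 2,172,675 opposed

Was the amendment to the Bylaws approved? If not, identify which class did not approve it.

Class I: a majority of 3103971 is 1551986; 1,551,986 required, 1,552,707 in favor — approved.
Class II: 3/5 of 5801928 = 3481156.80, rounded up to 3481157; 3,481,157 required, 3,479,693 in favor — not approved.

Not approved — the Class II shares did not give the required vote.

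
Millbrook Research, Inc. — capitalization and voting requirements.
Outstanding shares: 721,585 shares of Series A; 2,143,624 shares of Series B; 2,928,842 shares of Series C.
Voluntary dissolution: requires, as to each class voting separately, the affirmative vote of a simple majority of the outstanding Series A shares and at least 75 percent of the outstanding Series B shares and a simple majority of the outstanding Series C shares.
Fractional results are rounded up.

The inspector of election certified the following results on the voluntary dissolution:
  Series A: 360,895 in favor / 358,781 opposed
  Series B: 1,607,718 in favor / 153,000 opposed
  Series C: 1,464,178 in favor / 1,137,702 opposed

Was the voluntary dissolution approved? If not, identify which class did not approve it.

Series A: a majority of 721585 is 360793; 360,793 required, 360,895 in favor — approved.
Series B: 3/4 of 2143624 = 1607718; 1,607,718 required, 1,607,718 in favor — approved.
Series C: a majority of 2928842 is 1464422; 1,464,422 required, 1,464,178 in favor — not approved.

Not approved — the Series C shares did not give the required vote.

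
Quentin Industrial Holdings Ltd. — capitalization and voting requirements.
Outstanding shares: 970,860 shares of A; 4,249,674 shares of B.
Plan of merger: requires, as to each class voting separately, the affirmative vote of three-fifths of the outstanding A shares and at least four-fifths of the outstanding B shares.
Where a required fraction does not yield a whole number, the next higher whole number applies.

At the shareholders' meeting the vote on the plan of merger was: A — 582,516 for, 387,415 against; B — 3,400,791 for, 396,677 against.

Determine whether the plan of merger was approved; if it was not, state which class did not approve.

A: 3/5 of 970860 = 582516; 582,516 required, 582,516 in favor — approved.
B: 4/5 of 4249674 = 3399739.20, rounded up to 3399740; 3,399,740 required, 3,400,791 in favor — approved.

Approved — every class gave the required vote.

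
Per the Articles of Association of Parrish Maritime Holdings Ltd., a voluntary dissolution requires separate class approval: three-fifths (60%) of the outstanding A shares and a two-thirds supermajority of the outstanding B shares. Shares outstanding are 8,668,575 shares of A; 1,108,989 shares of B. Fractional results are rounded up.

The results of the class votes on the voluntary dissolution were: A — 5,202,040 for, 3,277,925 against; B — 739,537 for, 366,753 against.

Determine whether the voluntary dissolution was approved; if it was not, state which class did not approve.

Approved — every class gave the required vote.

A: 3/5 of 8668575 = 5201145; 5,201,145 required, 5,202,040 in favor — approved.
B: 2/3 of 1108989 = 739326; 739,326 required, 739,537 in favor — approved.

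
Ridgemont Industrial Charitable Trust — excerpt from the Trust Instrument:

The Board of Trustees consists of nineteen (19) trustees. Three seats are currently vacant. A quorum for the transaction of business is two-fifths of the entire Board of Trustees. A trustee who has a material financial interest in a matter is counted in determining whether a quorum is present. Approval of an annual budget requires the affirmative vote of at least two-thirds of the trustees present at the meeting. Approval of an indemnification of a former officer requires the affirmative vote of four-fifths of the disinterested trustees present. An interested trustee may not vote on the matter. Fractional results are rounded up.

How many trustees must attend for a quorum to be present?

8

2/5 of 19 = 7.60, rounded up to 8.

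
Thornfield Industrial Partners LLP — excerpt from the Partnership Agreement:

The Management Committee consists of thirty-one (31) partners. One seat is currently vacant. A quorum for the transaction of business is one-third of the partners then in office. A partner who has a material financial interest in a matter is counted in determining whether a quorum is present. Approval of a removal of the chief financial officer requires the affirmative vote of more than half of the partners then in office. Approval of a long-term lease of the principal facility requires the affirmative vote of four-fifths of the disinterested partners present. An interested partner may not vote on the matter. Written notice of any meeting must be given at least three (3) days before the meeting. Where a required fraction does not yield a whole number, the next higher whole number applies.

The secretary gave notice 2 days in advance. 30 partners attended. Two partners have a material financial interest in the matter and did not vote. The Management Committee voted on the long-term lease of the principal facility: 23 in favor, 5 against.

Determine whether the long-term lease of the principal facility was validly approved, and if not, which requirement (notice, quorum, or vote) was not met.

Invalid — notice requirement not satisfied.

Notice: 2 days given; 3 required (2 < 3). Not satisfied.
Quorum: 30 present (interested partners count toward quorum); quorum is 10. Satisfied.
Vote: the long-term lease of the principal facility requires four-fifths of the disinterested partners present (30 − 2 = 28). 4/5 of 28 = 22.40, rounded up to 23, so 23 affirmative votes are needed; 23 voted in favor. Satisfied.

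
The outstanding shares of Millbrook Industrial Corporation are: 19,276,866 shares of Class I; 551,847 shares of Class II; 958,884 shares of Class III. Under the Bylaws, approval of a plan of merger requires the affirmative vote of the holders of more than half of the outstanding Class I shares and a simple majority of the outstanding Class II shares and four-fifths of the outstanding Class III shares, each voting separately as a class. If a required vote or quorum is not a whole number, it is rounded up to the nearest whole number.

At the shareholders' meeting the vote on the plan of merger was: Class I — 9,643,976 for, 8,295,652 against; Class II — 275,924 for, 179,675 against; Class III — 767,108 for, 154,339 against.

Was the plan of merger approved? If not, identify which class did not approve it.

Class I: a majority of 19276866 is 9638434; 9,638,434 required, 9,643,976 in favor — approved.
Class II: a majority of 551847 is 275924; 275,924 required, 275,924 in favor — approved.
Class III: 4/5 of 958884 = 767107.20, rounded up to 767108; 767,108 required, 767,108 in favor — approved.

Approved — every class gave the required vote.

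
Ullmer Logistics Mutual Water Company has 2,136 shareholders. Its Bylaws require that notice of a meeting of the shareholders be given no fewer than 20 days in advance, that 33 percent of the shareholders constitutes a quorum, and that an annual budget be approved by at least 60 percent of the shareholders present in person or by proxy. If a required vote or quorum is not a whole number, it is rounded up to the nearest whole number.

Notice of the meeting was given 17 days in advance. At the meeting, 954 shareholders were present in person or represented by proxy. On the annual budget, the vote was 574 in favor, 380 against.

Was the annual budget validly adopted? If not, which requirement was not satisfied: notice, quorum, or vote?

Notice: 17 days given; 20 required. Not satisfied.
Quorum: 33% of 2,136 = 704.88, rounded up to 705; 954 present. Satisfied.
Vote: requires three-fifths of those present (954); 3/5 of 954 = 572.40, rounded up to 573, so 573 needed; 574 in favor. Satisfied.

Invalid — notice requirement not satisfied.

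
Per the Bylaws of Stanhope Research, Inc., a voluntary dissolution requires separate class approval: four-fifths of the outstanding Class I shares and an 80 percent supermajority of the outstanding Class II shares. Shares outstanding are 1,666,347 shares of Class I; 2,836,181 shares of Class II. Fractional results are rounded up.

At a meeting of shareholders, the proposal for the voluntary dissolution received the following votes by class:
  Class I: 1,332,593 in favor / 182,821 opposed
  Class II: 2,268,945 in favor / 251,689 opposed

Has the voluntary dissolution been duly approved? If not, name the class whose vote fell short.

Not approved — the Class I shares did not give the required vote.

Class I: 4/5 of 1666347 = 1333077.60, rounded up to 1333078; 1,333,078 required, 1,332,593 in favor — not approved.
Class II: 4/5 of 2836181 = 2268944.80, rounded up to 2268945; 2,268,945 required, 2,268,945 in favor — approved.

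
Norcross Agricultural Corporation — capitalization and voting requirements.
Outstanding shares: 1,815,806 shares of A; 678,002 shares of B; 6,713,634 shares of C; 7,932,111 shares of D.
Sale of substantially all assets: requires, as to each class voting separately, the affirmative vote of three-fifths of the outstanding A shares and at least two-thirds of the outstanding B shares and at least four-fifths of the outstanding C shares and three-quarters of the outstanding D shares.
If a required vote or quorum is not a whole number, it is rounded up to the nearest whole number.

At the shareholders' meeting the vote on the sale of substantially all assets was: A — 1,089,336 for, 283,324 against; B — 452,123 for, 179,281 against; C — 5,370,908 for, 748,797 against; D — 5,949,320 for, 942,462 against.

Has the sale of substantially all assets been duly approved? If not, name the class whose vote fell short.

Not approved — the A shares did not give the required vote.

A: 3/5 of 1815806 = 1089483.60, rounded up to 1089484; 1,089,484 required, 1,089,336 in favor — not approved.
B: 2/3 of 678002 = 452001.33, rounded up to 452002; 452,002 required, 452,123 in favor — approved.
C: 4/5 of 6713634 = 5370907.20, rounded up to 5370908; 5,370,908 required, 5,370,908 in favor — approved.
D: 3/4 of 7932111 = 5949083.25, rounded up to 5949084; 5,949,084 required, 5,949,320 in favor — approved.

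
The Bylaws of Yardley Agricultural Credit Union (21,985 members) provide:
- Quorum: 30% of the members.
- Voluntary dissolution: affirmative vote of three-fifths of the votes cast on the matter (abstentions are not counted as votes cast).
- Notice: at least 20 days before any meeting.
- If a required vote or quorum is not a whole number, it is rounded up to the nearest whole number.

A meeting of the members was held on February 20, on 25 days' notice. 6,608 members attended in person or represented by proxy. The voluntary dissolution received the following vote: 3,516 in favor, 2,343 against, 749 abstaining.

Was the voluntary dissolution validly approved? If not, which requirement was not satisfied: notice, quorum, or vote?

Notice: 25 days given; 20 required. Satisfied.
Quorum: 30% of 21,985 = 6,595.50, rounded up to 6,596; 6,608 present. Satisfied.
Vote: requires three-fifths of the votes cast (6,608 − 749 abstaining = 5,859); 3/5 of 5859 = 3515.40, rounded up to 3516, so 3,516 needed; 3,516 in favor. Satisfied.

Valid — all requirements satisfied.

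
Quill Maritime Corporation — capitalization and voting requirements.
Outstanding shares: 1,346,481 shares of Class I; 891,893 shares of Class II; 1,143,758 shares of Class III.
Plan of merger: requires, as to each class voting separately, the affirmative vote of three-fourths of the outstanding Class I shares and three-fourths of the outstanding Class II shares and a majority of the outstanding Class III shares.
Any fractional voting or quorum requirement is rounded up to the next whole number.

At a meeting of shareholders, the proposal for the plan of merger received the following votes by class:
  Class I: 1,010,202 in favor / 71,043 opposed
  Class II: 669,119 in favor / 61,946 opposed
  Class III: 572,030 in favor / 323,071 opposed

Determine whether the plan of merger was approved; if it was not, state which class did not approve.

Class I: 3/4 of 1346481 = 1009860.75, rounded up to 1009861; 1,009,861 required, 1,010,202 in favor — approved.
Class II: 3/4 of 891893 = 668919.75, rounded up to 668920; 668,920 required, 669,119 in favor — approved.
Class III: a majority of 1143758 is 571880; 571,880 required, 572,030 in favor — approved.

Approved — every class gave the required vote.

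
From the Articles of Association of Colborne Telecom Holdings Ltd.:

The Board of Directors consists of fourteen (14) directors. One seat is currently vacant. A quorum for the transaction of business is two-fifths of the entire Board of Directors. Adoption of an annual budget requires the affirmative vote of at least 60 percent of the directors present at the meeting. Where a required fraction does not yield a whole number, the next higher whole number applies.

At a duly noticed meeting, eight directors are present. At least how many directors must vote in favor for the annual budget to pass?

The annual budget requires three-fifths of the directors present (8).
3/5 of 8 = 4.80, rounded up to 5.

5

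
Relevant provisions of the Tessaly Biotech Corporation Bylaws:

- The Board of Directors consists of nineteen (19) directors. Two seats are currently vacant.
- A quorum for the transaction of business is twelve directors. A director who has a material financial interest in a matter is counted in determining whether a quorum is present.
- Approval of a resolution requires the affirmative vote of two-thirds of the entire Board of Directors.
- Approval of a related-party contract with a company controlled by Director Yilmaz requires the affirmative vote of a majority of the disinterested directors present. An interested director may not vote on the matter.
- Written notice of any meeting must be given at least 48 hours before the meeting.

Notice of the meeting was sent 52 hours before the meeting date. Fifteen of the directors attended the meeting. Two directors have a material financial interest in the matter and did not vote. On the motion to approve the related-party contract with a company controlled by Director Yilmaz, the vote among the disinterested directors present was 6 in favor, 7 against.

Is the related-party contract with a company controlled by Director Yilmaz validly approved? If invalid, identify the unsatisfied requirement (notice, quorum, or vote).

Notice: 52 hours given; 48 required (52 ≥ 48). Satisfied.
Quorum: 15 present (interested directors count toward quorum); quorum is 12. Satisfied.
Vote: the related-party contract with a company controlled by Director Yilmaz requires a majority of the disinterested directors present (15 − 2 = 13). A majority of 13 is 7, so 7 affirmative votes are needed; 6 voted in favor. Not satisfied.

Invalid — vote requirement not satisfied.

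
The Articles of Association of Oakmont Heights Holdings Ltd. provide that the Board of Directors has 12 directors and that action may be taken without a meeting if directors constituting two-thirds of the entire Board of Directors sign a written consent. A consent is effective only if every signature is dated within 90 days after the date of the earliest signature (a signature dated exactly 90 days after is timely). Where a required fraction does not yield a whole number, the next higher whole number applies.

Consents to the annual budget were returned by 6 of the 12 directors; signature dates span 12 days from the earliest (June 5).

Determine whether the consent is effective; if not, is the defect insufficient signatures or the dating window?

Signatures required: two-thirds of 12 — 2/3 of 12 = 8, so 8 needed; 6 signed. Insufficient.
Dating window: the latest signature is 12 days after the earliest; the limit is 90 days. Within the window.

Not effective — insufficient signatures.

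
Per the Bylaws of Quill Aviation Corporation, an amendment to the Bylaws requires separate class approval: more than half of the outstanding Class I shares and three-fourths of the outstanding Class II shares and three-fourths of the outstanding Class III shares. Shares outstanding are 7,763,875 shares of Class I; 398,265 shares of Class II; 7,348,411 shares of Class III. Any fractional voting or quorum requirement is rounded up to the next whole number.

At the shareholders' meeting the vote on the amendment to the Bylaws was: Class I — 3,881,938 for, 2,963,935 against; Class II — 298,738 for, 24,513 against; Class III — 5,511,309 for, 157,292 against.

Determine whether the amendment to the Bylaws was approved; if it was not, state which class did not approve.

Approved — every class gave the required vote.

Class I: a majority of 7763875 is 3881938; 3,881,938 required, 3,881,938 in favor — approved.
Class II: 3/4 of 398265 = 298698.75, rounded up to 298699; 298,699 required, 298,738 in favor — approved.
Class III: 3/4 of 7348411 = 5511308.25, rounded up to 5511309; 5,511,309 required, 5,511,309 in favor — approved.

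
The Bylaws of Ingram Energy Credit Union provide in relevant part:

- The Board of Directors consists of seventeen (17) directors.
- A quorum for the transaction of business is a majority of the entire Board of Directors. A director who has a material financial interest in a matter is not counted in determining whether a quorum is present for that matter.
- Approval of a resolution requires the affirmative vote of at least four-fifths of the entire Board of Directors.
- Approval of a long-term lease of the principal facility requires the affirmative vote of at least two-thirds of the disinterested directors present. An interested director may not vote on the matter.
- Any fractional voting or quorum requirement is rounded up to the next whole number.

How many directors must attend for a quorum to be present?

9

A majority of 17 is 9.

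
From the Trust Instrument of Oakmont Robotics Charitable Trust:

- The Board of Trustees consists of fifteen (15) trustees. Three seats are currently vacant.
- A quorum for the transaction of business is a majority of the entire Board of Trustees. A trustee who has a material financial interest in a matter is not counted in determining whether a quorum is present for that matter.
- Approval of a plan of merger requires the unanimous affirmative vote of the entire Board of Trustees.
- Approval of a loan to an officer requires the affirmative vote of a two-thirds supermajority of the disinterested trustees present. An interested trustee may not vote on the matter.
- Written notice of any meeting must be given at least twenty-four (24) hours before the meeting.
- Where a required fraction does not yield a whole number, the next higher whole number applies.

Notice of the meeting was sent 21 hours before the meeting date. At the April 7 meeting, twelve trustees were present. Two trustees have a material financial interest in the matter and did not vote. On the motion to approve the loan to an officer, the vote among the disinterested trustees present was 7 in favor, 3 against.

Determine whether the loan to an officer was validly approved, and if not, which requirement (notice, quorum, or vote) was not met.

Notice: 21 hours given; 24 required (21 < 24). Not satisfied.
Quorum: 12 present, but the 2 interested trustees do not count, leaving 10. Quorum is 8. Satisfied.
Vote: the loan to an officer requires two-thirds of the disinterested trustees present (12 − 2 = 10). 2/3 of 10 = 6.67, rounded up to 7, so 7 affirmative votes are needed; 7 voted in favor. Satisfied.

Invalid — notice requirement not satisfied.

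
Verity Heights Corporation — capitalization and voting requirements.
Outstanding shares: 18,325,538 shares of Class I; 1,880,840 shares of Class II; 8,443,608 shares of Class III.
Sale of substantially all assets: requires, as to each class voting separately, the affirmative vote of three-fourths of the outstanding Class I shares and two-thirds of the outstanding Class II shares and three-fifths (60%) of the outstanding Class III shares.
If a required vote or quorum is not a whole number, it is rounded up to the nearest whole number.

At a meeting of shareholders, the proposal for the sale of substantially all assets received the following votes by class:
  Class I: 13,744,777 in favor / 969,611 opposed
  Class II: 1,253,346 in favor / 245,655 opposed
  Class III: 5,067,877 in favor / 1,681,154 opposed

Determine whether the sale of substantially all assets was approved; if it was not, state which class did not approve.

Class I: 3/4 of 18325538 = 13744153.50, rounded up to 13744154; 13,744,154 required, 13,744,777 in favor — approved.
Class II: 2/3 of 1880840 = 1253893.33, rounded up to 1253894; 1,253,894 required, 1,253,346 in favor — not approved.
Class III: 3/5 of 8443608 = 5066164.80, rounded up to 5066165; 5,066,165 required, 5,067,877 in favor — approved.

Not approved — the Class II shares did not give the required vote.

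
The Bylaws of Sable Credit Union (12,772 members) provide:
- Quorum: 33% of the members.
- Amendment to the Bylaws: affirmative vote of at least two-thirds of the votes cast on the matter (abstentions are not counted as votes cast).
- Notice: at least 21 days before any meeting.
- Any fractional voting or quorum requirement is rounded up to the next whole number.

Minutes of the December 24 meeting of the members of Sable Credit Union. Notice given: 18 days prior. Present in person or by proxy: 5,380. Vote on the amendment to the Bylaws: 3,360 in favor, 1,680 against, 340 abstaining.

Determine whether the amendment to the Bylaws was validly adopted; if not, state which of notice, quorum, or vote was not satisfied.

Invalid — notice requirement not satisfied.

Notice: 18 days given; 21 required. Not satisfied.
Quorum: 33% of 12,772 = 4,214.76, rounded up to 4,215; 5,380 present. Satisfied.
Vote: requires two-thirds of the votes cast (5,380 − 340 abstaining = 5,040); 2/3 of 5040 = 3360, so 3,360 needed; 3,360 in favor. Satisfied.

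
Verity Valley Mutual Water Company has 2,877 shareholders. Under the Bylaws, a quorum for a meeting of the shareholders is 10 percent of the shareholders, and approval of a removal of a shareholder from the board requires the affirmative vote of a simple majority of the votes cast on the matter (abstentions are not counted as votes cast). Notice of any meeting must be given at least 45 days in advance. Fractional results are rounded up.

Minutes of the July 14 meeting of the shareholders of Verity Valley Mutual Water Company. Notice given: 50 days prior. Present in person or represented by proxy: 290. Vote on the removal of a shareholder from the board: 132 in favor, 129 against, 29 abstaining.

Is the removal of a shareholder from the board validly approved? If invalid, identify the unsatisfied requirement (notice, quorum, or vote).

Notice: 50 days given; 45 required. Satisfied.
Quorum: 10% of 2,877 = 287.70, rounded up to 288; 290 present. Satisfied.
Vote: requires a majority of the votes cast (290 − 29 abstaining = 261); a majority of 261 is 131, so 131 needed; 132 in favor. Satisfied.

Valid — all requirements satisfied.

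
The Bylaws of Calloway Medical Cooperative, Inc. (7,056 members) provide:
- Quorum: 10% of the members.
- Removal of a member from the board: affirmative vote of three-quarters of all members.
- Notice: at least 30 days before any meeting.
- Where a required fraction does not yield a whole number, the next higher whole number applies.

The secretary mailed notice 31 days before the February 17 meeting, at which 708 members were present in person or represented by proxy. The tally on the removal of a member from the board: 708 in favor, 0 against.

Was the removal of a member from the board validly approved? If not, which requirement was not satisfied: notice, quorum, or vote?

Notice: 31 days given; 30 required. Satisfied.
Quorum: 10% of 7,056 = 705.60, rounded up to 706; 708 present. Satisfied.
Vote: requires three-fourths of all members (7,056); 3/4 of 7056 = 5292, so 5,292 needed; 708 in favor. Not satisfied.

Invalid — vote requirement not satisfied.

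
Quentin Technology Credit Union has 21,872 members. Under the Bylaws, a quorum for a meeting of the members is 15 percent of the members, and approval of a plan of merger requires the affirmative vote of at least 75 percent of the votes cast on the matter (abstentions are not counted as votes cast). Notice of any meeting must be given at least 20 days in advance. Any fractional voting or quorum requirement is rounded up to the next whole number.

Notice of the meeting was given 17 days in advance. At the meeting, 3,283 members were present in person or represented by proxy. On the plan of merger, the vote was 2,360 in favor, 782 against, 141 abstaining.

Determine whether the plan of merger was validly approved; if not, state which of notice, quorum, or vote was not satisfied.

Notice: 17 days given; 20 required. Not satisfied.
Quorum: 15% of 21,872 = 3,280.80, rounded up to 3,281; 3,283 present. Satisfied.
Vote: requires three-fourths of the votes cast (3,283 − 141 abstaining = 3,142); 3/4 of 3142 = 2356.50, rounded up to 2357, so 2,357 needed; 2,360 in favor. Satisfied.

Invalid — notice requirement not satisfied.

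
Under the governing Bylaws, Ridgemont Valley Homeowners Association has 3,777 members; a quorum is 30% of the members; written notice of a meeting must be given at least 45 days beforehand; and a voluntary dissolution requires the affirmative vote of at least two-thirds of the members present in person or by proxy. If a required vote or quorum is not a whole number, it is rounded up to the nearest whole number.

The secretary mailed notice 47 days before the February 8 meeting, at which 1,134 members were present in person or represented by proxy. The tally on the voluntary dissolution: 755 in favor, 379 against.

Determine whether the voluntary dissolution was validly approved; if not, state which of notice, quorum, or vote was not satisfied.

Notice: 47 days given; 45 required. Satisfied.
Quorum: 30% of 3,777 = 1,133.10, rounded up to 1,134; 1,134 present. Satisfied.
Vote: requires two-thirds of those present (1,134); 2/3 of 1134 = 756, so 756 needed; 755 in favor. Not satisfied.

Invalid — vote requirement not satisfied.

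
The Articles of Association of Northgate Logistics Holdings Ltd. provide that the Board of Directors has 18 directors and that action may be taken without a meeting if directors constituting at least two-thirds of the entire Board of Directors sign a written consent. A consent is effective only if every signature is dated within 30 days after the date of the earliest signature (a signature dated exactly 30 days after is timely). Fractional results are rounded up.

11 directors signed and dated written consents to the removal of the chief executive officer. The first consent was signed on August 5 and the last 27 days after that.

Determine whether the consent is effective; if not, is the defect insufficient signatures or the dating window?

Not effective — insufficient signatures.

Signatures required: at least two-thirds of 18 — 2/3 of 18 = 12, so 12 needed; 11 signed. Insufficient.
Dating window: the latest signature is 27 days after the earliest; the limit is 30 days. Within the window.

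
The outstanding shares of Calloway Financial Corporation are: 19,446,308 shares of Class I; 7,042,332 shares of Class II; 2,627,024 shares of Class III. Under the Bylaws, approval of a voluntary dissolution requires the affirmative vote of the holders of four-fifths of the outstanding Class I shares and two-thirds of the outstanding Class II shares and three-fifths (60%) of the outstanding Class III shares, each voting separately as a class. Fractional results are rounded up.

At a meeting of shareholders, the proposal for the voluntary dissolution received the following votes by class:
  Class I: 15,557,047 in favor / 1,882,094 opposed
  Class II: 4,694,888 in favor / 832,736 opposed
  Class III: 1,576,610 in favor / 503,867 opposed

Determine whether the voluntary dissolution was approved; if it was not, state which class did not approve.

Class I: 4/5 of 19446308 = 15557046.40, rounded up to 15557047; 15,557,047 required, 15,557,047 in favor — approved.
Class II: 2/3 of 7042332 = 4694888; 4,694,888 required, 4,694,888 in favor — approved.
Class III: 3/5 of 2627024 = 1576214.40, rounded up to 1576215; 1,576,215 required, 1,576,610 in favor — approved.

Approved — every class gave the required vote.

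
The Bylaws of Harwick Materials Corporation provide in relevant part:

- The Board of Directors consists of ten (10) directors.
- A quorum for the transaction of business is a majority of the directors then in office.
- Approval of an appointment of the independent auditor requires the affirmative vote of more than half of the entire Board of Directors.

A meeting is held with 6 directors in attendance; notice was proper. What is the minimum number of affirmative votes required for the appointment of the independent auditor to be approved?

6

The appointment of the independent auditor requires a majority of the entire Board of Directors (10).
A majority of 10 is 6.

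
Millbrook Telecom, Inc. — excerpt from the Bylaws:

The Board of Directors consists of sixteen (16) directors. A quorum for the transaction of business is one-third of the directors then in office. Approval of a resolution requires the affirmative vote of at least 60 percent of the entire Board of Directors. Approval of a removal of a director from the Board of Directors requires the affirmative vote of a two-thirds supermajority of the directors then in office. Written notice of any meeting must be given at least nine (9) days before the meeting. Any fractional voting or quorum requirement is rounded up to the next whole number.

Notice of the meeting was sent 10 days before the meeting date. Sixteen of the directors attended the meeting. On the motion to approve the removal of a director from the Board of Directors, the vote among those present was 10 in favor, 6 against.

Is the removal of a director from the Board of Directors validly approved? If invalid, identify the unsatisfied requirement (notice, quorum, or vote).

Notice: 10 days given; 9 required (10 ≥ 9). Satisfied.
Quorum: 16 present; quorum is 6. Satisfied.
Vote: the removal of a director from the Board of Directors requires two-thirds of the directors then in office (16). 2/3 of 16 = 10.67, rounded up to 11, so 11 affirmative votes are needed; 10 voted in favor. Not satisfied.

Invalid — vote requirement not satisfied.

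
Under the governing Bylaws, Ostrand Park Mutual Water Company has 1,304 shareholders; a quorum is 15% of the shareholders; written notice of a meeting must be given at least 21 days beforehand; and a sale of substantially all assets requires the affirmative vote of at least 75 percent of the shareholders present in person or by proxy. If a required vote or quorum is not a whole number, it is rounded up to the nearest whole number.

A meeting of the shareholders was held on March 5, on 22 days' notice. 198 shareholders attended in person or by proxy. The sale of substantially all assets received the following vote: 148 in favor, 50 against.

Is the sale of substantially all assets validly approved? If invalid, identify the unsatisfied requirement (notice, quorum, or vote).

Invalid — vote requirement not satisfied.

Notice: 22 days given; 21 required. Satisfied.
Quorum: 15% of 1,304 = 195.60, rounded up to 196; 198 present. Satisfied.
Vote: requires three-fourths of those present (198); 3/4 of 198 = 148.50, rounded up to 149, so 149 needed; 148 in favor. Not satisfied.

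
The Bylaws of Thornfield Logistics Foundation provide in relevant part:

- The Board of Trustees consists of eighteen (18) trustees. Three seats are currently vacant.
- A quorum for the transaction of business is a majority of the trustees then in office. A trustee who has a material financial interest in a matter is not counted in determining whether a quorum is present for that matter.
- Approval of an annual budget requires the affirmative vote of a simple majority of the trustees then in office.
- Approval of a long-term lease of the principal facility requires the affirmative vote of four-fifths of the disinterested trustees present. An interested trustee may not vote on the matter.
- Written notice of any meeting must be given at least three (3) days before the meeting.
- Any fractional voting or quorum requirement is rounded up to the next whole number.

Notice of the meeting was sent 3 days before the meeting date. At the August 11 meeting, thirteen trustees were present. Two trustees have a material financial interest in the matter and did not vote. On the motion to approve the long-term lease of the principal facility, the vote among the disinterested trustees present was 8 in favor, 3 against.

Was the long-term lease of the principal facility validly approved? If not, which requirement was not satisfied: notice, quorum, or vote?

Notice: 3 days given; 3 required (3 ≥ 3). Satisfied.
Quorum: 13 present, but the 2 interested trustees do not count, leaving 11. Quorum is 8. Satisfied.
Vote: the long-term lease of the principal facility requires four-fifths of the disinterested trustees present (13 − 2 = 11). 4/5 of 11 = 8.80, rounded up to 9, so 9 affirmative votes are needed; 8 voted in favor. Not satisfied.

Invalid — vote requirement not satisfied.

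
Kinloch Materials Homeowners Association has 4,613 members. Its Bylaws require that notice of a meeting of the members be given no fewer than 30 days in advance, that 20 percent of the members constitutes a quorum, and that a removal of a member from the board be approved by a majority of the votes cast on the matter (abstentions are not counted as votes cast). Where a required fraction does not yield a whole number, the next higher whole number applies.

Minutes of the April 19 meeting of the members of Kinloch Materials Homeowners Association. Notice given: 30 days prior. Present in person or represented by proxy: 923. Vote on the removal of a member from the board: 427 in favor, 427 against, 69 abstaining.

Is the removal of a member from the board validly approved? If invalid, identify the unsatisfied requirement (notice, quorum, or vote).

Notice: 30 days given; 30 required. Satisfied.
Quorum: 20% of 4,613 = 922.60, rounded up to 923; 923 present. Satisfied.
Vote: requires a majority of the votes cast (923 − 69 abstaining = 854); a majority of 854 is 428, so 428 needed; 427 in favor. Not satisfied.

Invalid — vote requirement not satisfied.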